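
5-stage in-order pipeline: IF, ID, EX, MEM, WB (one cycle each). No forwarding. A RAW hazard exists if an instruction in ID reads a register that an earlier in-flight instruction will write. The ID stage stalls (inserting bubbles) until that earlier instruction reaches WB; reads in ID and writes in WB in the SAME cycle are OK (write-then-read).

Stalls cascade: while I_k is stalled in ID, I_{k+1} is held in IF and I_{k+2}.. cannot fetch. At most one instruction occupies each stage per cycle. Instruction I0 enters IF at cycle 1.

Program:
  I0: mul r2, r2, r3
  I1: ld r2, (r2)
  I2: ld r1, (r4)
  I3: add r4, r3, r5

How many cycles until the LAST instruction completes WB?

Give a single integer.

I0 mul r2 <- r2,r3: IF@1 ID@2 stall=0 (-) EX@3 MEM@4 WB@5
I1 ld r2 <- r2: IF@2 ID@3 stall=2 (RAW on I0.r2 (WB@5)) EX@6 MEM@7 WB@8
I2 ld r1 <- r4: IF@3 ID@6 stall=0 (-) EX@7 MEM@8 WB@9
I3 add r4 <- r3,r5: IF@6 ID@7 stall=0 (-) EX@8 MEM@9 WB@10

Answer: 10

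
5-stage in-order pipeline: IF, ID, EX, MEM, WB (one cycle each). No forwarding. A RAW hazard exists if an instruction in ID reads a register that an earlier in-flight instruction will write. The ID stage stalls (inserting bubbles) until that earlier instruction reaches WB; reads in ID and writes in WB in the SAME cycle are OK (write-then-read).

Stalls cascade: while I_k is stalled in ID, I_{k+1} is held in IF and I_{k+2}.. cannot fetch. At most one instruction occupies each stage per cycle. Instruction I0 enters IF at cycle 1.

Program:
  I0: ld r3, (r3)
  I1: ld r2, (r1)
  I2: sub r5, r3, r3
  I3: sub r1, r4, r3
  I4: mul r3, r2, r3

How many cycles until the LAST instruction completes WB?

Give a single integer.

I0 ld r3 <- r3: IF@1 ID@2 stall=0 (-) EX@3 MEM@4 WB@5
I1 ld r2 <- r1: IF@2 ID@3 stall=0 (-) EX@4 MEM@5 WB@6
I2 sub r5 <- r3,r3: IF@3 ID@4 stall=1 (RAW on I0.r3 (WB@5)) EX@6 MEM@7 WB@8
I3 sub r1 <- r4,r3: IF@4 ID@6 stall=0 (-) EX@7 MEM@8 WB@9
I4 mul r3 <- r2,r3: IF@6 ID@7 stall=0 (-) EX@8 MEM@9 WB@10

Answer: 10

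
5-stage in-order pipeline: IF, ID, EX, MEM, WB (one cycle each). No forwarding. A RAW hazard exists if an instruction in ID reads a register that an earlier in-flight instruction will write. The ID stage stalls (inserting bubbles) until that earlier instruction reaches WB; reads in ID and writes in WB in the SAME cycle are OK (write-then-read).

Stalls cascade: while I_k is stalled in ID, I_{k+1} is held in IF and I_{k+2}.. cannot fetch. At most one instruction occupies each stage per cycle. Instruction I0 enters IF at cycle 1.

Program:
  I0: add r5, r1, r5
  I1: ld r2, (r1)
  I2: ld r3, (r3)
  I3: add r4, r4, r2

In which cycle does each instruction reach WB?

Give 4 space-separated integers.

Answer: 5 6 7 9

Derivation:
I0 add r5 <- r1,r5: IF@1 ID@2 stall=0 (-) EX@3 MEM@4 WB@5
I1 ld r2 <- r1: IF@2 ID@3 stall=0 (-) EX@4 MEM@5 WB@6
I2 ld r3 <- r3: IF@3 ID@4 stall=0 (-) EX@5 MEM@6 WB@7
I3 add r4 <- r4,r2: IF@4 ID@5 stall=1 (RAW on I1.r2 (WB@6)) EX@7 MEM@8 WB@9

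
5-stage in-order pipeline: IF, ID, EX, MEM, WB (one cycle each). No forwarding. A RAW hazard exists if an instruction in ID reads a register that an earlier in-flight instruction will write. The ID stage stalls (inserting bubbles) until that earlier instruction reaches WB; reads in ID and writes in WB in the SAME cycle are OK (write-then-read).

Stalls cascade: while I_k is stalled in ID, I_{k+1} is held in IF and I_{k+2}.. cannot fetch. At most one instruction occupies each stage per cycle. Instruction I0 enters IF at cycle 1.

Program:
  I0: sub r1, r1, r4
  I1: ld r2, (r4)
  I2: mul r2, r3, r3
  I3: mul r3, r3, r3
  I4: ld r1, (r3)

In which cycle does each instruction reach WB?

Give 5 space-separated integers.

Answer: 5 6 7 8 11

Derivation:
I0 sub r1 <- r1,r4: IF@1 ID@2 stall=0 (-) EX@3 MEM@4 WB@5
I1 ld r2 <- r4: IF@2 ID@3 stall=0 (-) EX@4 MEM@5 WB@6
I2 mul r2 <- r3,r3: IF@3 ID@4 stall=0 (-) EX@5 MEM@6 WB@7
I3 mul r3 <- r3,r3: IF@4 ID@5 stall=0 (-) EX@6 MEM@7 WB@8
I4 ld r1 <- r3: IF@5 ID@6 stall=2 (RAW on I3.r3 (WB@8)) EX@9 MEM@10 WB@11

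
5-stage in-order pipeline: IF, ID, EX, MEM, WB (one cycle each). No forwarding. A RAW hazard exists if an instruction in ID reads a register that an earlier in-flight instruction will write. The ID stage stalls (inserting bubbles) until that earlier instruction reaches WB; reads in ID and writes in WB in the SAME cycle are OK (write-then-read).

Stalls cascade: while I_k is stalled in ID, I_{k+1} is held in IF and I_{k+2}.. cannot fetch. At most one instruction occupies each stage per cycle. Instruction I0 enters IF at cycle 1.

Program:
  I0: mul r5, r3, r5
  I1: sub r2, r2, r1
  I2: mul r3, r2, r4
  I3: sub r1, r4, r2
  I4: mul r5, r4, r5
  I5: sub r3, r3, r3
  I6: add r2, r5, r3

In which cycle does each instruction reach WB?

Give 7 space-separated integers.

Answer: 5 6 9 10 11 12 15

Derivation:
I0 mul r5 <- r3,r5: IF@1 ID@2 stall=0 (-) EX@3 MEM@4 WB@5
I1 sub r2 <- r2,r1: IF@2 ID@3 stall=0 (-) EX@4 MEM@5 WB@6
I2 mul r3 <- r2,r4: IF@3 ID@4 stall=2 (RAW on I1.r2 (WB@6)) EX@7 MEM@8 WB@9
I3 sub r1 <- r4,r2: IF@4 ID@7 stall=0 (-) EX@8 MEM@9 WB@10
I4 mul r5 <- r4,r5: IF@7 ID@8 stall=0 (-) EX@9 MEM@10 WB@11
I5 sub r3 <- r3,r3: IF@8 ID@9 stall=0 (-) EX@10 MEM@11 WB@12
I6 add r2 <- r5,r3: IF@9 ID@10 stall=2 (RAW on I5.r3 (WB@12)) EX@13 MEM@14 WB@15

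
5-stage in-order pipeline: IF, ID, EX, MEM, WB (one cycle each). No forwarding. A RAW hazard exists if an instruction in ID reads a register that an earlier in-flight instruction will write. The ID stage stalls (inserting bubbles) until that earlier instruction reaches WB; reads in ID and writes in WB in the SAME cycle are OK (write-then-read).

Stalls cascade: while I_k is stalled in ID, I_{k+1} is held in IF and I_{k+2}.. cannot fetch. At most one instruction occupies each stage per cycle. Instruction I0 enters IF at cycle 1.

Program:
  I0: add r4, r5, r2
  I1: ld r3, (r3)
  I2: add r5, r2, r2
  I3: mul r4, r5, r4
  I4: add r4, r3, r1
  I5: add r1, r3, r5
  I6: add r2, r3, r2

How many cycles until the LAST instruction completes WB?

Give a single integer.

Answer: 13

Derivation:
I0 add r4 <- r5,r2: IF@1 ID@2 stall=0 (-) EX@3 MEM@4 WB@5
I1 ld r3 <- r3: IF@2 ID@3 stall=0 (-) EX@4 MEM@5 WB@6
I2 add r5 <- r2,r2: IF@3 ID@4 stall=0 (-) EX@5 MEM@6 WB@7
I3 mul r4 <- r5,r4: IF@4 ID@5 stall=2 (RAW on I2.r5 (WB@7)) EX@8 MEM@9 WB@10
I4 add r4 <- r3,r1: IF@5 ID@8 stall=0 (-) EX@9 MEM@10 WB@11
I5 add r1 <- r3,r5: IF@8 ID@9 stall=0 (-) EX@10 MEM@11 WB@12
I6 add r2 <- r3,r2: IF@9 ID@10 stall=0 (-) EX@11 MEM@12 WB@13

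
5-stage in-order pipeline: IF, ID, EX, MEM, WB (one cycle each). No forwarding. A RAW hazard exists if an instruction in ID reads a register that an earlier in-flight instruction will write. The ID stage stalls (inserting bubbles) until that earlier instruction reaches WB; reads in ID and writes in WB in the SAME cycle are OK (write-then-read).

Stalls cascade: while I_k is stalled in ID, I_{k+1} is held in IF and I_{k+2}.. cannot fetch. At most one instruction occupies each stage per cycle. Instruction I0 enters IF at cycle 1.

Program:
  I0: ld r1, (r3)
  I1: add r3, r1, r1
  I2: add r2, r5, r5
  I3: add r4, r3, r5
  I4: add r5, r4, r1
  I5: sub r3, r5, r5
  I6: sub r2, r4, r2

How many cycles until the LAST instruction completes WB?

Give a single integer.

Answer: 18

Derivation:
I0 ld r1 <- r3: IF@1 ID@2 stall=0 (-) EX@3 MEM@4 WB@5
I1 add r3 <- r1,r1: IF@2 ID@3 stall=2 (RAW on I0.r1 (WB@5)) EX@6 MEM@7 WB@8
I2 add r2 <- r5,r5: IF@3 ID@6 stall=0 (-) EX@7 MEM@8 WB@9
I3 add r4 <- r3,r5: IF@6 ID@7 stall=1 (RAW on I1.r3 (WB@8)) EX@9 MEM@10 WB@11
I4 add r5 <- r4,r1: IF@7 ID@9 stall=2 (RAW on I3.r4 (WB@11)) EX@12 MEM@13 WB@14
I5 sub r3 <- r5,r5: IF@9 ID@12 stall=2 (RAW on I4.r5 (WB@14)) EX@15 MEM@16 WB@17
I6 sub r2 <- r4,r2: IF@12 ID@15 stall=0 (-) EX@16 MEM@17 WB@18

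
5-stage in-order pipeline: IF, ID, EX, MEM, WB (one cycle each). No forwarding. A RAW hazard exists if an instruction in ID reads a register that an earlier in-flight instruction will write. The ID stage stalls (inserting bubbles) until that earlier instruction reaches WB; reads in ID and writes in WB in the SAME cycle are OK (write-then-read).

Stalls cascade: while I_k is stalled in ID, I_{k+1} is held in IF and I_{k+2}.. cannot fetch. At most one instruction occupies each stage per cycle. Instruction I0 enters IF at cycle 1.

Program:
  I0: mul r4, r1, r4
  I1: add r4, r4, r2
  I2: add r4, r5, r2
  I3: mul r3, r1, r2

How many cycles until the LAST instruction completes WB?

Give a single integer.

I0 mul r4 <- r1,r4: IF@1 ID@2 stall=0 (-) EX@3 MEM@4 WB@5
I1 add r4 <- r4,r2: IF@2 ID@3 stall=2 (RAW on I0.r4 (WB@5)) EX@6 MEM@7 WB@8
I2 add r4 <- r5,r2: IF@3 ID@6 stall=0 (-) EX@7 MEM@8 WB@9
I3 mul r3 <- r1,r2: IF@6 ID@7 stall=0 (-) EX@8 MEM@9 WB@10

Answer: 10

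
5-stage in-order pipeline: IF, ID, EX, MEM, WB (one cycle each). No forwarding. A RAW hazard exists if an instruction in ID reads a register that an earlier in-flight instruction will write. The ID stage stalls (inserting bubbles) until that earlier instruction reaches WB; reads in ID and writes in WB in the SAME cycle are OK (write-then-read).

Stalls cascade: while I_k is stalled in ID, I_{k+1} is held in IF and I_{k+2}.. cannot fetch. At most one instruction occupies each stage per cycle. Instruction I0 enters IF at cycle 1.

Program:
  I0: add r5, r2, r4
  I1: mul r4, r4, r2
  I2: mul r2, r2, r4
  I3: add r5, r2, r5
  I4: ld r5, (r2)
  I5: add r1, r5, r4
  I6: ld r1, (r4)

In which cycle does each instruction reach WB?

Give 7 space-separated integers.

Answer: 5 6 9 12 13 16 17

Derivation:
I0 add r5 <- r2,r4: IF@1 ID@2 stall=0 (-) EX@3 MEM@4 WB@5
I1 mul r4 <- r4,r2: IF@2 ID@3 stall=0 (-) EX@4 MEM@5 WB@6
I2 mul r2 <- r2,r4: IF@3 ID@4 stall=2 (RAW on I1.r4 (WB@6)) EX@7 MEM@8 WB@9
I3 add r5 <- r2,r5: IF@4 ID@7 stall=2 (RAW on I2.r2 (WB@9)) EX@10 MEM@11 WB@12
I4 ld r5 <- r2: IF@7 ID@10 stall=0 (-) EX@11 MEM@12 WB@13
I5 add r1 <- r5,r4: IF@10 ID@11 stall=2 (RAW on I4.r5 (WB@13)) EX@14 MEM@15 WB@16
I6 ld r1 <- r4: IF@11 ID@14 stall=0 (-) EX@15 MEM@16 WB@17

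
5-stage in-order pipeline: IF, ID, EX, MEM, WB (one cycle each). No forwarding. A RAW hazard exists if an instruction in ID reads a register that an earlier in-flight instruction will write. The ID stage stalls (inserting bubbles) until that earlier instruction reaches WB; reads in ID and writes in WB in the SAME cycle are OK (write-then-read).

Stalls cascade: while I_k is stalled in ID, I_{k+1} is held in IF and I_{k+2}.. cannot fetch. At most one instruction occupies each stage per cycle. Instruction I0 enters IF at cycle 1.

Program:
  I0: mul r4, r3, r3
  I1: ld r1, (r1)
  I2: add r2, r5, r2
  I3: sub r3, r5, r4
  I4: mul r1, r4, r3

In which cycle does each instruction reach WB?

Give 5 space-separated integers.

I0 mul r4 <- r3,r3: IF@1 ID@2 stall=0 (-) EX@3 MEM@4 WB@5
I1 ld r1 <- r1: IF@2 ID@3 stall=0 (-) EX@4 MEM@5 WB@6
I2 add r2 <- r5,r2: IF@3 ID@4 stall=0 (-) EX@5 MEM@6 WB@7
I3 sub r3 <- r5,r4: IF@4 ID@5 stall=0 (-) EX@6 MEM@7 WB@8
I4 mul r1 <- r4,r3: IF@5 ID@6 stall=2 (RAW on I3.r3 (WB@8)) EX@9 MEM@10 WB@11

Answer: 5 6 7 8 11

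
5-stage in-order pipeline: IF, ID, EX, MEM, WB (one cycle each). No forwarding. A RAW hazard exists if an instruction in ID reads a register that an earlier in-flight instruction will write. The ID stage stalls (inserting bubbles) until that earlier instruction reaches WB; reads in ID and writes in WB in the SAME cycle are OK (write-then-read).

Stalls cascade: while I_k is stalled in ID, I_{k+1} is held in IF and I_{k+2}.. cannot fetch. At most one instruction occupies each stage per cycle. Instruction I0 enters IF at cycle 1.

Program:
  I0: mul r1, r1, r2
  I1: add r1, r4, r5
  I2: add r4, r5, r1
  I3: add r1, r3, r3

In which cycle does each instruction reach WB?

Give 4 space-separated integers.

I0 mul r1 <- r1,r2: IF@1 ID@2 stall=0 (-) EX@3 MEM@4 WB@5
I1 add r1 <- r4,r5: IF@2 ID@3 stall=0 (-) EX@4 MEM@5 WB@6
I2 add r4 <- r5,r1: IF@3 ID@4 stall=2 (RAW on I1.r1 (WB@6)) EX@7 MEM@8 WB@9
I3 add r1 <- r3,r3: IF@4 ID@7 stall=0 (-) EX@8 MEM@9 WB@10

Answer: 5 6 9 10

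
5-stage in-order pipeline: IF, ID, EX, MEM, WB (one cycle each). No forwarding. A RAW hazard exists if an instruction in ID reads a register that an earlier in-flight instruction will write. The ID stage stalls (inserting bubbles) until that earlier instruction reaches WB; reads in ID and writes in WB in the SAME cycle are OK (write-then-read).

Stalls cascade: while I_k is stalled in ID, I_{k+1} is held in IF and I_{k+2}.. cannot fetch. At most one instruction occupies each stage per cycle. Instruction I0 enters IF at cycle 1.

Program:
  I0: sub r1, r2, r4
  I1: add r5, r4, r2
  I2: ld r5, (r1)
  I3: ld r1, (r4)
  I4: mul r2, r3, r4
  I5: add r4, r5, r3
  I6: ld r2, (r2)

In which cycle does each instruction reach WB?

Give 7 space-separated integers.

I0 sub r1 <- r2,r4: IF@1 ID@2 stall=0 (-) EX@3 MEM@4 WB@5
I1 add r5 <- r4,r2: IF@2 ID@3 stall=0 (-) EX@4 MEM@5 WB@6
I2 ld r5 <- r1: IF@3 ID@4 stall=1 (RAW on I0.r1 (WB@5)) EX@6 MEM@7 WB@8
I3 ld r1 <- r4: IF@4 ID@6 stall=0 (-) EX@7 MEM@8 WB@9
I4 mul r2 <- r3,r4: IF@6 ID@7 stall=0 (-) EX@8 MEM@9 WB@10
I5 add r4 <- r5,r3: IF@7 ID@8 stall=0 (-) EX@9 MEM@10 WB@11
I6 ld r2 <- r2: IF@8 ID@9 stall=1 (RAW on I4.r2 (WB@10)) EX@11 MEM@12 WB@13

Answer: 5 6 8 9 10 11 13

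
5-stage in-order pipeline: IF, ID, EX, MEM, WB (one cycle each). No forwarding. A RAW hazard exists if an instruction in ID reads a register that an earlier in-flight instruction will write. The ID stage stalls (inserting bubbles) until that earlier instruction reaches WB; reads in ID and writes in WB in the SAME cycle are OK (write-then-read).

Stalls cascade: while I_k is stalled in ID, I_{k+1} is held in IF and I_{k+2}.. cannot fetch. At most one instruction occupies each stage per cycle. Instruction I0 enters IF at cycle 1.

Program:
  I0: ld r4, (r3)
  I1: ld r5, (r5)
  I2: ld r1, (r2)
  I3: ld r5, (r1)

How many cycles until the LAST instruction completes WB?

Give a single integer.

I0 ld r4 <- r3: IF@1 ID@2 stall=0 (-) EX@3 MEM@4 WB@5
I1 ld r5 <- r5: IF@2 ID@3 stall=0 (-) EX@4 MEM@5 WB@6
I2 ld r1 <- r2: IF@3 ID@4 stall=0 (-) EX@5 MEM@6 WB@7
I3 ld r5 <- r1: IF@4 ID@5 stall=2 (RAW on I2.r1 (WB@7)) EX@8 MEM@9 WB@10

Answer: 10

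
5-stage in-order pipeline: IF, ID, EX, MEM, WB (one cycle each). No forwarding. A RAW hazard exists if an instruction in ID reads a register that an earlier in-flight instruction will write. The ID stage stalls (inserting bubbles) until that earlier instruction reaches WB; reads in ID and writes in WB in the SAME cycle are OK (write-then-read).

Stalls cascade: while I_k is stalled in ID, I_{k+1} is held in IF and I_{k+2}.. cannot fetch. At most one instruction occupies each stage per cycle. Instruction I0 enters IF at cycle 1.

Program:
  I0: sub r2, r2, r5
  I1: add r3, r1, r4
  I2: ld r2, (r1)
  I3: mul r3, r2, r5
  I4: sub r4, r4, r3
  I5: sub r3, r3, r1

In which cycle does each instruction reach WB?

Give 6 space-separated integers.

Answer: 5 6 7 10 13 14

Derivation:
I0 sub r2 <- r2,r5: IF@1 ID@2 stall=0 (-) EX@3 MEM@4 WB@5
I1 add r3 <- r1,r4: IF@2 ID@3 stall=0 (-) EX@4 MEM@5 WB@6
I2 ld r2 <- r1: IF@3 ID@4 stall=0 (-) EX@5 MEM@6 WB@7
I3 mul r3 <- r2,r5: IF@4 ID@5 stall=2 (RAW on I2.r2 (WB@7)) EX@8 MEM@9 WB@10
I4 sub r4 <- r4,r3: IF@5 ID@8 stall=2 (RAW on I3.r3 (WB@10)) EX@11 MEM@12 WB@13
I5 sub r3 <- r3,r1: IF@8 ID@11 stall=0 (-) EX@12 MEM@13 WB@14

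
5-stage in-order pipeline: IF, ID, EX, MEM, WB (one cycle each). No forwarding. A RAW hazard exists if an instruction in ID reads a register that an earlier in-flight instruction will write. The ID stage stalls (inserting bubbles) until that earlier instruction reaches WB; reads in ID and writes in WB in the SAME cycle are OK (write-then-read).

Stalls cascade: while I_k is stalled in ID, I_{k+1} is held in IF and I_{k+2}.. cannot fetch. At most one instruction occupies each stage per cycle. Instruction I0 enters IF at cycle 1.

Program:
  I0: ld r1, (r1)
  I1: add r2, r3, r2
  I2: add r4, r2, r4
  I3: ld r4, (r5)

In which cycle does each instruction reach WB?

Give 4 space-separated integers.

Answer: 5 6 9 10

Derivation:
I0 ld r1 <- r1: IF@1 ID@2 stall=0 (-) EX@3 MEM@4 WB@5
I1 add r2 <- r3,r2: IF@2 ID@3 stall=0 (-) EX@4 MEM@5 WB@6
I2 add r4 <- r2,r4: IF@3 ID@4 stall=2 (RAW on I1.r2 (WB@6)) EX@7 MEM@8 WB@9
I3 ld r4 <- r5: IF@4 ID@7 stall=0 (-) EX@8 MEM@9 WB@10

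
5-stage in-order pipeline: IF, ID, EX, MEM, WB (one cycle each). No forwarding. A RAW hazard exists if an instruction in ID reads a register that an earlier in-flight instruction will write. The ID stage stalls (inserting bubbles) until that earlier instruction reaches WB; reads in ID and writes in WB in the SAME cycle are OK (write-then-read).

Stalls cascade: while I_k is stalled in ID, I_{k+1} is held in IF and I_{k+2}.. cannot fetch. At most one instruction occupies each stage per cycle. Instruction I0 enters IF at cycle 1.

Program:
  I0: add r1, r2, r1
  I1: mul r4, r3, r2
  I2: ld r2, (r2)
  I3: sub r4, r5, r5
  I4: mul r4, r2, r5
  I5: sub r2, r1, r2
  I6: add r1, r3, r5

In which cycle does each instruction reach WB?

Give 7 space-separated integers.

I0 add r1 <- r2,r1: IF@1 ID@2 stall=0 (-) EX@3 MEM@4 WB@5
I1 mul r4 <- r3,r2: IF@2 ID@3 stall=0 (-) EX@4 MEM@5 WB@6
I2 ld r2 <- r2: IF@3 ID@4 stall=0 (-) EX@5 MEM@6 WB@7
I3 sub r4 <- r5,r5: IF@4 ID@5 stall=0 (-) EX@6 MEM@7 WB@8
I4 mul r4 <- r2,r5: IF@5 ID@6 stall=1 (RAW on I2.r2 (WB@7)) EX@8 MEM@9 WB@10
I5 sub r2 <- r1,r2: IF@6 ID@8 stall=0 (-) EX@9 MEM@10 WB@11
I6 add r1 <- r3,r5: IF@8 ID@9 stall=0 (-) EX@10 MEM@11 WB@12

Answer: 5 6 7 8 10 11 12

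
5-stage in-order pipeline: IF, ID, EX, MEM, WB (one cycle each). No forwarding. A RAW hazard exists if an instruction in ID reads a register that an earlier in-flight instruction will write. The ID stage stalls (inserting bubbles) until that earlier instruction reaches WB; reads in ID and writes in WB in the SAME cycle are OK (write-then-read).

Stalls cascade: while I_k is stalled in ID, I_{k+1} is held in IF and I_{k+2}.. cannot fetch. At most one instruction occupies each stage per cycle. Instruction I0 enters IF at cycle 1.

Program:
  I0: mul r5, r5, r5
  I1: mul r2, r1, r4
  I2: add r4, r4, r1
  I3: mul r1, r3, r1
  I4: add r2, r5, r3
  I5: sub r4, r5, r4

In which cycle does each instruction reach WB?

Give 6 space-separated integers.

I0 mul r5 <- r5,r5: IF@1 ID@2 stall=0 (-) EX@3 MEM@4 WB@5
I1 mul r2 <- r1,r4: IF@2 ID@3 stall=0 (-) EX@4 MEM@5 WB@6
I2 add r4 <- r4,r1: IF@3 ID@4 stall=0 (-) EX@5 MEM@6 WB@7
I3 mul r1 <- r3,r1: IF@4 ID@5 stall=0 (-) EX@6 MEM@7 WB@8
I4 add r2 <- r5,r3: IF@5 ID@6 stall=0 (-) EX@7 MEM@8 WB@9
I5 sub r4 <- r5,r4: IF@6 ID@7 stall=0 (-) EX@8 MEM@9 WB@10

Answer: 5 6 7 8 9 10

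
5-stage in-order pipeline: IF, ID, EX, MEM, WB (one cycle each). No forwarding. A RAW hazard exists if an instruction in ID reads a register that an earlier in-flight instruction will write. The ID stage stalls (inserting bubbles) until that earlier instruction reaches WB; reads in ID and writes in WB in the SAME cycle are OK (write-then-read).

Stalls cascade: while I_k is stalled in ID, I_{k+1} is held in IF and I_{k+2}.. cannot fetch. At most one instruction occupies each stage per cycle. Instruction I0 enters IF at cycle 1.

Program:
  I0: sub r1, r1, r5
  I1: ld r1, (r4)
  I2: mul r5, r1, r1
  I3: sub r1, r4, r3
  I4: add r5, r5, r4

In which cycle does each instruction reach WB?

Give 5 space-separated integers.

I0 sub r1 <- r1,r5: IF@1 ID@2 stall=0 (-) EX@3 MEM@4 WB@5
I1 ld r1 <- r4: IF@2 ID@3 stall=0 (-) EX@4 MEM@5 WB@6
I2 mul r5 <- r1,r1: IF@3 ID@4 stall=2 (RAW on I1.r1 (WB@6)) EX@7 MEM@8 WB@9
I3 sub r1 <- r4,r3: IF@4 ID@7 stall=0 (-) EX@8 MEM@9 WB@10
I4 add r5 <- r5,r4: IF@7 ID@8 stall=1 (RAW on I2.r5 (WB@9)) EX@10 MEM@11 WB@12

Answer: 5 6 9 10 12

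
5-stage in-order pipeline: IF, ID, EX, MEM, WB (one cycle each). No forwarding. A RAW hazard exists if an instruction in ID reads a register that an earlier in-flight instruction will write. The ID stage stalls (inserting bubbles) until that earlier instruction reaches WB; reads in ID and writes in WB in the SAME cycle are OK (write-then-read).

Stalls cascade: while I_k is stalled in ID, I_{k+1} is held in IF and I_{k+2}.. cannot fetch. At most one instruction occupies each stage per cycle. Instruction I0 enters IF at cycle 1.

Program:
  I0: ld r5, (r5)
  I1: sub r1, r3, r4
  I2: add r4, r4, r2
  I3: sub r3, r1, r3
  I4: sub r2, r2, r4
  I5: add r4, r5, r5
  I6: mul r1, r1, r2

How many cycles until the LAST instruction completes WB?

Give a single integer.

I0 ld r5 <- r5: IF@1 ID@2 stall=0 (-) EX@3 MEM@4 WB@5
I1 sub r1 <- r3,r4: IF@2 ID@3 stall=0 (-) EX@4 MEM@5 WB@6
I2 add r4 <- r4,r2: IF@3 ID@4 stall=0 (-) EX@5 MEM@6 WB@7
I3 sub r3 <- r1,r3: IF@4 ID@5 stall=1 (RAW on I1.r1 (WB@6)) EX@7 MEM@8 WB@9
I4 sub r2 <- r2,r4: IF@5 ID@7 stall=0 (-) EX@8 MEM@9 WB@10
I5 add r4 <- r5,r5: IF@7 ID@8 stall=0 (-) EX@9 MEM@10 WB@11
I6 mul r1 <- r1,r2: IF@8 ID@9 stall=1 (RAW on I4.r2 (WB@10)) EX@11 MEM@12 WB@13

Answer: 13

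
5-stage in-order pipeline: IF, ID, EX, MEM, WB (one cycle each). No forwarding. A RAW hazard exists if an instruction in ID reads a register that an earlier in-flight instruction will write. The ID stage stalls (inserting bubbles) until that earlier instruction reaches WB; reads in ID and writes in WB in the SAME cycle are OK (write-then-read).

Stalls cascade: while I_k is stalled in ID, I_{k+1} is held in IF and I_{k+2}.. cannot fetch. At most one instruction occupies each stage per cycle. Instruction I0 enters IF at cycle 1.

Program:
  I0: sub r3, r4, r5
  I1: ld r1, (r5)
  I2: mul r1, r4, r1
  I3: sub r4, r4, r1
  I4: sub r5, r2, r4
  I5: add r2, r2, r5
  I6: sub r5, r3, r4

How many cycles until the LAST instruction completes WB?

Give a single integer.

I0 sub r3 <- r4,r5: IF@1 ID@2 stall=0 (-) EX@3 MEM@4 WB@5
I1 ld r1 <- r5: IF@2 ID@3 stall=0 (-) EX@4 MEM@5 WB@6
I2 mul r1 <- r4,r1: IF@3 ID@4 stall=2 (RAW on I1.r1 (WB@6)) EX@7 MEM@8 WB@9
I3 sub r4 <- r4,r1: IF@4 ID@7 stall=2 (RAW on I2.r1 (WB@9)) EX@10 MEM@11 WB@12
I4 sub r5 <- r2,r4: IF@7 ID@10 stall=2 (RAW on I3.r4 (WB@12)) EX@13 MEM@14 WB@15
I5 add r2 <- r2,r5: IF@10 ID@13 stall=2 (RAW on I4.r5 (WB@15)) EX@16 MEM@17 WB@18
I6 sub r5 <- r3,r4: IF@13 ID@16 stall=0 (-) EX@17 MEM@18 WB@19

Answer: 19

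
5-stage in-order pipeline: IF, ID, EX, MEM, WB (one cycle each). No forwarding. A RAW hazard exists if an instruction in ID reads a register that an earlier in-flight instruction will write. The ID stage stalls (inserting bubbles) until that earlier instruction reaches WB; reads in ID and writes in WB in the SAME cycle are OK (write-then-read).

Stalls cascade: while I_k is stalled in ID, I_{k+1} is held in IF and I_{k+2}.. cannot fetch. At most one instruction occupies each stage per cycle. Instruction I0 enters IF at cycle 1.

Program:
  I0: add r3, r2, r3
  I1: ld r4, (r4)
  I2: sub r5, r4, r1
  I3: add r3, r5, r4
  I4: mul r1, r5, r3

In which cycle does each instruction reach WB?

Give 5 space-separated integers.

Answer: 5 6 9 12 15

Derivation:
I0 add r3 <- r2,r3: IF@1 ID@2 stall=0 (-) EX@3 MEM@4 WB@5
I1 ld r4 <- r4: IF@2 ID@3 stall=0 (-) EX@4 MEM@5 WB@6
I2 sub r5 <- r4,r1: IF@3 ID@4 stall=2 (RAW on I1.r4 (WB@6)) EX@7 MEM@8 WB@9
I3 add r3 <- r5,r4: IF@4 ID@7 stall=2 (RAW on I2.r5 (WB@9)) EX@10 MEM@11 WB@12
I4 mul r1 <- r5,r3: IF@7 ID@10 stall=2 (RAW on I3.r3 (WB@12)) EX@13 MEM@14 WB@15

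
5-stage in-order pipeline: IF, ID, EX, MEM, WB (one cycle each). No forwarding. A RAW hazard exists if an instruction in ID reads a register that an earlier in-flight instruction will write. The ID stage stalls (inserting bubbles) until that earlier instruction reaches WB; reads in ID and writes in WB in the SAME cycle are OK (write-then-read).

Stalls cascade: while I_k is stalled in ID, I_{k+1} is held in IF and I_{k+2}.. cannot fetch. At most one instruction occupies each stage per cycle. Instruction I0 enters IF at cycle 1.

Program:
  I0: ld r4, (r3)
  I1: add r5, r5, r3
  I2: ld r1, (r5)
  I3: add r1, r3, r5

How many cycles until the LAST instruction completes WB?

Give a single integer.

Answer: 10

Derivation:
I0 ld r4 <- r3: IF@1 ID@2 stall=0 (-) EX@3 MEM@4 WB@5
I1 add r5 <- r5,r3: IF@2 ID@3 stall=0 (-) EX@4 MEM@5 WB@6
I2 ld r1 <- r5: IF@3 ID@4 stall=2 (RAW on I1.r5 (WB@6)) EX@7 MEM@8 WB@9
I3 add r1 <- r3,r5: IF@4 ID@7 stall=0 (-) EX@8 MEM@9 WB@10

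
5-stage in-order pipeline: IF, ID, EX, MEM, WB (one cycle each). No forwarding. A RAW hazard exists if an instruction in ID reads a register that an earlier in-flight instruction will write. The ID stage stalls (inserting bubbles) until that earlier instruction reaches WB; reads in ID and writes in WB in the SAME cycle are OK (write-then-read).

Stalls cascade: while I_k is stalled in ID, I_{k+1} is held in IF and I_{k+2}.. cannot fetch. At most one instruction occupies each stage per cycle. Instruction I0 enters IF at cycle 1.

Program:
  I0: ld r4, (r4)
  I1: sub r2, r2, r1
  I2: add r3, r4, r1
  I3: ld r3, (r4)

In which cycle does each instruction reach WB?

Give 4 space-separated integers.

Answer: 5 6 8 9

Derivation:
I0 ld r4 <- r4: IF@1 ID@2 stall=0 (-) EX@3 MEM@4 WB@5
I1 sub r2 <- r2,r1: IF@2 ID@3 stall=0 (-) EX@4 MEM@5 WB@6
I2 add r3 <- r4,r1: IF@3 ID@4 stall=1 (RAW on I0.r4 (WB@5)) EX@6 MEM@7 WB@8
I3 ld r3 <- r4: IF@4 ID@6 stall=0 (-) EX@7 MEM@8 WB@9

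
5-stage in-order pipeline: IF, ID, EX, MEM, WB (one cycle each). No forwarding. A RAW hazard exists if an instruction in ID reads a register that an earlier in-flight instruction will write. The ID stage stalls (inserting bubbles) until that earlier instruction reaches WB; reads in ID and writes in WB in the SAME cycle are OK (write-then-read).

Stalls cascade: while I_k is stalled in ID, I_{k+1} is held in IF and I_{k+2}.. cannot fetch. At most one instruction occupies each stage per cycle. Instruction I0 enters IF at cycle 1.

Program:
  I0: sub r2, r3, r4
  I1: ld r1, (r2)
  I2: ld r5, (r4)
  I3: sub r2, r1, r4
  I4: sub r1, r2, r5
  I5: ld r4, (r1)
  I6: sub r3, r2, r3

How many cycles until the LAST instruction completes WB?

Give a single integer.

I0 sub r2 <- r3,r4: IF@1 ID@2 stall=0 (-) EX@3 MEM@4 WB@5
I1 ld r1 <- r2: IF@2 ID@3 stall=2 (RAW on I0.r2 (WB@5)) EX@6 MEM@7 WB@8
I2 ld r5 <- r4: IF@3 ID@6 stall=0 (-) EX@7 MEM@8 WB@9
I3 sub r2 <- r1,r4: IF@6 ID@7 stall=1 (RAW on I1.r1 (WB@8)) EX@9 MEM@10 WB@11
I4 sub r1 <- r2,r5: IF@7 ID@9 stall=2 (RAW on I3.r2 (WB@11)) EX@12 MEM@13 WB@14
I5 ld r4 <- r1: IF@9 ID@12 stall=2 (RAW on I4.r1 (WB@14)) EX@15 MEM@16 WB@17
I6 sub r3 <- r2,r3: IF@12 ID@15 stall=0 (-) EX@16 MEM@17 WB@18

Answer: 18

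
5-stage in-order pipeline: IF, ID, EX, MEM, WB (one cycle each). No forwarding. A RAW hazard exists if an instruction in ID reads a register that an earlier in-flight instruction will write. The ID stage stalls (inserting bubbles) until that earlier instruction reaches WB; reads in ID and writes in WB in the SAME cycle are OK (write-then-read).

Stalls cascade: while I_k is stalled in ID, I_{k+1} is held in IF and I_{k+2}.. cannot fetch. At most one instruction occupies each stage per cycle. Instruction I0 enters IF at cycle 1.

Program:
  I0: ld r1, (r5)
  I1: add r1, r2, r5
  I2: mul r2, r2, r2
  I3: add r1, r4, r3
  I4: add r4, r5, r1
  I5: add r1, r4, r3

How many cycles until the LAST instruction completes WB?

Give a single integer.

I0 ld r1 <- r5: IF@1 ID@2 stall=0 (-) EX@3 MEM@4 WB@5
I1 add r1 <- r2,r5: IF@2 ID@3 stall=0 (-) EX@4 MEM@5 WB@6
I2 mul r2 <- r2,r2: IF@3 ID@4 stall=0 (-) EX@5 MEM@6 WB@7
I3 add r1 <- r4,r3: IF@4 ID@5 stall=0 (-) EX@6 MEM@7 WB@8
I4 add r4 <- r5,r1: IF@5 ID@6 stall=2 (RAW on I3.r1 (WB@8)) EX@9 MEM@10 WB@11
I5 add r1 <- r4,r3: IF@6 ID@9 stall=2 (RAW on I4.r4 (WB@11)) EX@12 MEM@13 WB@14

Answer: 14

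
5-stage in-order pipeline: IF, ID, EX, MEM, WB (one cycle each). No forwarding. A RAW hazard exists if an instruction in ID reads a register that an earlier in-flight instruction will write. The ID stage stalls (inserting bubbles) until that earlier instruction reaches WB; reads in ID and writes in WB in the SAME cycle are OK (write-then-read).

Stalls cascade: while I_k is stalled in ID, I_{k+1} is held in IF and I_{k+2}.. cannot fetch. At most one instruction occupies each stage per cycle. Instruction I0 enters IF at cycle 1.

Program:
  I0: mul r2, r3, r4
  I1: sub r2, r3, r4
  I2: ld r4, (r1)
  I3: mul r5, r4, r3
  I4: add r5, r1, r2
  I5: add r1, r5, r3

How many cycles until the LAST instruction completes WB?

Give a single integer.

I0 mul r2 <- r3,r4: IF@1 ID@2 stall=0 (-) EX@3 MEM@4 WB@5
I1 sub r2 <- r3,r4: IF@2 ID@3 stall=0 (-) EX@4 MEM@5 WB@6
I2 ld r4 <- r1: IF@3 ID@4 stall=0 (-) EX@5 MEM@6 WB@7
I3 mul r5 <- r4,r3: IF@4 ID@5 stall=2 (RAW on I2.r4 (WB@7)) EX@8 MEM@9 WB@10
I4 add r5 <- r1,r2: IF@5 ID@8 stall=0 (-) EX@9 MEM@10 WB@11
I5 add r1 <- r5,r3: IF@8 ID@9 stall=2 (RAW on I4.r5 (WB@11)) EX@12 MEM@13 WB@14

Answer: 14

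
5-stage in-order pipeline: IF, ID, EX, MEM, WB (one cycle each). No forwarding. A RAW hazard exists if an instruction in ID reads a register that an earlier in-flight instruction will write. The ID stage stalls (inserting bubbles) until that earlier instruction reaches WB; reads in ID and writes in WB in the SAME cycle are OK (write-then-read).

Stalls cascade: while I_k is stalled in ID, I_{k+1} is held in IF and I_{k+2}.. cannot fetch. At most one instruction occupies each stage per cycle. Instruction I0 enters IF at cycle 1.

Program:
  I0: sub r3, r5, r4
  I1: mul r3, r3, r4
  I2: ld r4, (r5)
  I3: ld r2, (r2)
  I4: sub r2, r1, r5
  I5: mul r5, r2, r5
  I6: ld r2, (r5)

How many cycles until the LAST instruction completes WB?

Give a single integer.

Answer: 17

Derivation:
I0 sub r3 <- r5,r4: IF@1 ID@2 stall=0 (-) EX@3 MEM@4 WB@5
I1 mul r3 <- r3,r4: IF@2 ID@3 stall=2 (RAW on I0.r3 (WB@5)) EX@6 MEM@7 WB@8
I2 ld r4 <- r5: IF@3 ID@6 stall=0 (-) EX@7 MEM@8 WB@9
I3 ld r2 <- r2: IF@6 ID@7 stall=0 (-) EX@8 MEM@9 WB@10
I4 sub r2 <- r1,r5: IF@7 ID@8 stall=0 (-) EX@9 MEM@10 WB@11
I5 mul r5 <- r2,r5: IF@8 ID@9 stall=2 (RAW on I4.r2 (WB@11)) EX@12 MEM@13 WB@14
I6 ld r2 <- r5: IF@9 ID@12 stall=2 (RAW on I5.r5 (WB@14)) EX@15 MEM@16 WB@17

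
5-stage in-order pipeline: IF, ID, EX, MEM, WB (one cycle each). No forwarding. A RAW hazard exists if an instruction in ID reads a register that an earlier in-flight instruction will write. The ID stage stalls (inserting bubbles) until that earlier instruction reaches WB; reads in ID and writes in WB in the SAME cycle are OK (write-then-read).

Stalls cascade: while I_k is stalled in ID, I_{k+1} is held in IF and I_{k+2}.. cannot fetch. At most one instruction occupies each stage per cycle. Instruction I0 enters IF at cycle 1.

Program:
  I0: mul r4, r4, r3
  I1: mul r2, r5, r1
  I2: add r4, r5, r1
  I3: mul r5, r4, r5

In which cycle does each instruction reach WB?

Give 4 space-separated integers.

Answer: 5 6 7 10

Derivation:
I0 mul r4 <- r4,r3: IF@1 ID@2 stall=0 (-) EX@3 MEM@4 WB@5
I1 mul r2 <- r5,r1: IF@2 ID@3 stall=0 (-) EX@4 MEM@5 WB@6
I2 add r4 <- r5,r1: IF@3 ID@4 stall=0 (-) EX@5 MEM@6 WB@7
I3 mul r5 <- r4,r5: IF@4 ID@5 stall=2 (RAW on I2.r4 (WB@7)) EX@8 MEM@9 WB@10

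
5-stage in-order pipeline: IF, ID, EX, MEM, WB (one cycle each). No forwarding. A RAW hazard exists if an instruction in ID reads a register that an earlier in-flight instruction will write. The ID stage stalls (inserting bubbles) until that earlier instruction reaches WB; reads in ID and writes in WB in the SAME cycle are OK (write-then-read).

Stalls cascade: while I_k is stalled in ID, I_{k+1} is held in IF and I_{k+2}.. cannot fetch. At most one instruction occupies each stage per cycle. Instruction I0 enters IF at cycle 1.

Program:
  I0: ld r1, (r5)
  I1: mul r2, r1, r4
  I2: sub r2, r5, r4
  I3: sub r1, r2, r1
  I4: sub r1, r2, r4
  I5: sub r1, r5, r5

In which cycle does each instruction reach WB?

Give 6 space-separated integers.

I0 ld r1 <- r5: IF@1 ID@2 stall=0 (-) EX@3 MEM@4 WB@5
I1 mul r2 <- r1,r4: IF@2 ID@3 stall=2 (RAW on I0.r1 (WB@5)) EX@6 MEM@7 WB@8
I2 sub r2 <- r5,r4: IF@3 ID@6 stall=0 (-) EX@7 MEM@8 WB@9
I3 sub r1 <- r2,r1: IF@6 ID@7 stall=2 (RAW on I2.r2 (WB@9)) EX@10 MEM@11 WB@12
I4 sub r1 <- r2,r4: IF@7 ID@10 stall=0 (-) EX@11 MEM@12 WB@13
I5 sub r1 <- r5,r5: IF@10 ID@11 stall=0 (-) EX@12 MEM@13 WB@14

Answer: 5 8 9 12 13 14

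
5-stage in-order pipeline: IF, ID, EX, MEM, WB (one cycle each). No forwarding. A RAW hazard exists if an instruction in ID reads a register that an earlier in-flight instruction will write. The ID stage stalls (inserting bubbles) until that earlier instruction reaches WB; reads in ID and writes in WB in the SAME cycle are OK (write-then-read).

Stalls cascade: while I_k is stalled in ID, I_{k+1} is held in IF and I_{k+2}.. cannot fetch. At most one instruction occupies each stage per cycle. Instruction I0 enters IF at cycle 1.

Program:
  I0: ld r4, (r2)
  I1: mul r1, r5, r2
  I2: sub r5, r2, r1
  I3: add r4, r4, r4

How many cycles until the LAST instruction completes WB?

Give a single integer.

Answer: 10

Derivation:
I0 ld r4 <- r2: IF@1 ID@2 stall=0 (-) EX@3 MEM@4 WB@5
I1 mul r1 <- r5,r2: IF@2 ID@3 stall=0 (-) EX@4 MEM@5 WB@6
I2 sub r5 <- r2,r1: IF@3 ID@4 stall=2 (RAW on I1.r1 (WB@6)) EX@7 MEM@8 WB@9
I3 add r4 <- r4,r4: IF@4 ID@7 stall=0 (-) EX@8 MEM@9 WB@10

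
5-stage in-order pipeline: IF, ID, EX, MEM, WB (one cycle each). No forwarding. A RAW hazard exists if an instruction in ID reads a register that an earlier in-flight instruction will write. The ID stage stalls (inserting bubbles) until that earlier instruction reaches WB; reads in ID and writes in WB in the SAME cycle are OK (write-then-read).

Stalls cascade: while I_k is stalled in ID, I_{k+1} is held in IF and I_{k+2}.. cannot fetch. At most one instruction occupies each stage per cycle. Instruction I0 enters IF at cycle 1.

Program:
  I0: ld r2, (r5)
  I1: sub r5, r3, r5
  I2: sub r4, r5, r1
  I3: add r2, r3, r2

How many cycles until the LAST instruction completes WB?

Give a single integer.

I0 ld r2 <- r5: IF@1 ID@2 stall=0 (-) EX@3 MEM@4 WB@5
I1 sub r5 <- r3,r5: IF@2 ID@3 stall=0 (-) EX@4 MEM@5 WB@6
I2 sub r4 <- r5,r1: IF@3 ID@4 stall=2 (RAW on I1.r5 (WB@6)) EX@7 MEM@8 WB@9
I3 add r2 <- r3,r2: IF@4 ID@7 stall=0 (-) EX@8 MEM@9 WB@10

Answer: 10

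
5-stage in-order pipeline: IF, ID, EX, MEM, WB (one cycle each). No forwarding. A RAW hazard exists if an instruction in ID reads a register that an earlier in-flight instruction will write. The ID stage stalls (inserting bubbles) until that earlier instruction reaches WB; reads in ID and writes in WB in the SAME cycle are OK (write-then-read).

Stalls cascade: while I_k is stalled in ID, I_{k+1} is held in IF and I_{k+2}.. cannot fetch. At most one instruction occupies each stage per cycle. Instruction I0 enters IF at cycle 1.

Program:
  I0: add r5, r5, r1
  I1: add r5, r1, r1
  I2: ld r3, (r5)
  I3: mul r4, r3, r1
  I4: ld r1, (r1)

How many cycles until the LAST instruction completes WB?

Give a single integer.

Answer: 13

Derivation:
I0 add r5 <- r5,r1: IF@1 ID@2 stall=0 (-) EX@3 MEM@4 WB@5
I1 add r5 <- r1,r1: IF@2 ID@3 stall=0 (-) EX@4 MEM@5 WB@6
I2 ld r3 <- r5: IF@3 ID@4 stall=2 (RAW on I1.r5 (WB@6)) EX@7 MEM@8 WB@9
I3 mul r4 <- r3,r1: IF@4 ID@7 stall=2 (RAW on I2.r3 (WB@9)) EX@10 MEM@11 WB@12
I4 ld r1 <- r1: IF@7 ID@10 stall=0 (-) EX@11 MEM@12 WB@13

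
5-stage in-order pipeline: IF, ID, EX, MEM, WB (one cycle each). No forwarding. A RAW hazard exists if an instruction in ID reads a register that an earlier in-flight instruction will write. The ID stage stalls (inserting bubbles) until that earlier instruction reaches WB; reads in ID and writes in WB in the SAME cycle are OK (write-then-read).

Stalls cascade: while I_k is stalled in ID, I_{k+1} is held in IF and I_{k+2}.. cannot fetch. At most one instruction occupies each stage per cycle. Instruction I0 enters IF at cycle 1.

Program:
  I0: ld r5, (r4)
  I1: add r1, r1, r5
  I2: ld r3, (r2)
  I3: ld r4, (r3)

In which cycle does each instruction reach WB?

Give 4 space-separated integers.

I0 ld r5 <- r4: IF@1 ID@2 stall=0 (-) EX@3 MEM@4 WB@5
I1 add r1 <- r1,r5: IF@2 ID@3 stall=2 (RAW on I0.r5 (WB@5)) EX@6 MEM@7 WB@8
I2 ld r3 <- r2: IF@3 ID@6 stall=0 (-) EX@7 MEM@8 WB@9
I3 ld r4 <- r3: IF@6 ID@7 stall=2 (RAW on I2.r3 (WB@9)) EX@10 MEM@11 WB@12

Answer: 5 8 9 12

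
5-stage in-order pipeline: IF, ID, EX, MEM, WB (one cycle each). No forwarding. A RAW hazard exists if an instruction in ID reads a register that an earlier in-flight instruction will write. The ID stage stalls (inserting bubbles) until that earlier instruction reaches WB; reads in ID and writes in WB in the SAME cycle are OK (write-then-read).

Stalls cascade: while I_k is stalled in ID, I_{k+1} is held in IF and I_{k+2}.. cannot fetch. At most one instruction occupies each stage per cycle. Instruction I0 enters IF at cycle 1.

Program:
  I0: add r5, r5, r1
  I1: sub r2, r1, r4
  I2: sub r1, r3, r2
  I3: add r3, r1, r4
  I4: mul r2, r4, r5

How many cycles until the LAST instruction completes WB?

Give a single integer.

Answer: 13

Derivation:
I0 add r5 <- r5,r1: IF@1 ID@2 stall=0 (-) EX@3 MEM@4 WB@5
I1 sub r2 <- r1,r4: IF@2 ID@3 stall=0 (-) EX@4 MEM@5 WB@6
I2 sub r1 <- r3,r2: IF@3 ID@4 stall=2 (RAW on I1.r2 (WB@6)) EX@7 MEM@8 WB@9
I3 add r3 <- r1,r4: IF@4 ID@7 stall=2 (RAW on I2.r1 (WB@9)) EX@10 MEM@11 WB@12
I4 mul r2 <- r4,r5: IF@7 ID@10 stall=0 (-) EX@11 MEM@12 WB@13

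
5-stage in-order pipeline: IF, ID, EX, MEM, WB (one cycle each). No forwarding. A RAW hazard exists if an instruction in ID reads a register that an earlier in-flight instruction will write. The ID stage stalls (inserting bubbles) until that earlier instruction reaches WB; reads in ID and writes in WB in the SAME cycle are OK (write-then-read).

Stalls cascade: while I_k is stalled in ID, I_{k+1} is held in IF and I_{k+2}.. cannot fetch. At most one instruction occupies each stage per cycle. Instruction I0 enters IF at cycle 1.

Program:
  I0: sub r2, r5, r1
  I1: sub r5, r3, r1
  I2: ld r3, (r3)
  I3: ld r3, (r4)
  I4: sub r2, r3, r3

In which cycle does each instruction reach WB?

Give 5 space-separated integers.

Answer: 5 6 7 8 11

Derivation:
I0 sub r2 <- r5,r1: IF@1 ID@2 stall=0 (-) EX@3 MEM@4 WB@5
I1 sub r5 <- r3,r1: IF@2 ID@3 stall=0 (-) EX@4 MEM@5 WB@6
I2 ld r3 <- r3: IF@3 ID@4 stall=0 (-) EX@5 MEM@6 WB@7
I3 ld r3 <- r4: IF@4 ID@5 stall=0 (-) EX@6 MEM@7 WB@8
I4 sub r2 <- r3,r3: IF@5 ID@6 stall=2 (RAW on I3.r3 (WB@8)) EX@9 MEM@10 WB@11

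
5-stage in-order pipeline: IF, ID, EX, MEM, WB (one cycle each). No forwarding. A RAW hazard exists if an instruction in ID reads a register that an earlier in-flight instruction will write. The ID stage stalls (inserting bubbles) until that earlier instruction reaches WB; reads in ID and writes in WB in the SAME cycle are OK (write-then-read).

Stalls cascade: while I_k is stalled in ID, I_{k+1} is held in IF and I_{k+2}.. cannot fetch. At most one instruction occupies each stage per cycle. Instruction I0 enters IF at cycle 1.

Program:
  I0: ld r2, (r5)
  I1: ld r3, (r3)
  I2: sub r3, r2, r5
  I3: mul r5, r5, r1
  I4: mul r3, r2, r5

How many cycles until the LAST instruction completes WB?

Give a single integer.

I0 ld r2 <- r5: IF@1 ID@2 stall=0 (-) EX@3 MEM@4 WB@5
I1 ld r3 <- r3: IF@2 ID@3 stall=0 (-) EX@4 MEM@5 WB@6
I2 sub r3 <- r2,r5: IF@3 ID@4 stall=1 (RAW on I0.r2 (WB@5)) EX@6 MEM@7 WB@8
I3 mul r5 <- r5,r1: IF@4 ID@6 stall=0 (-) EX@7 MEM@8 WB@9
I4 mul r3 <- r2,r5: IF@6 ID@7 stall=2 (RAW on I3.r5 (WB@9)) EX@10 MEM@11 WB@12

Answer: 12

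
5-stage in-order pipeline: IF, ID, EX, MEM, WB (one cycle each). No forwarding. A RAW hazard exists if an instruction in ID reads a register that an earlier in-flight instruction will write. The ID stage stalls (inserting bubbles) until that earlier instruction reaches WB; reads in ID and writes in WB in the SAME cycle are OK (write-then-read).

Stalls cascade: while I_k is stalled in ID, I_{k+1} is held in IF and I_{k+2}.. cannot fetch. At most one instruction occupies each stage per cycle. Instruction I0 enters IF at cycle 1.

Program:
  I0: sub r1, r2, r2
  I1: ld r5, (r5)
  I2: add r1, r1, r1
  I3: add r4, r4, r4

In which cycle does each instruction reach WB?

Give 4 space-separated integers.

Answer: 5 6 8 9

Derivation:
I0 sub r1 <- r2,r2: IF@1 ID@2 stall=0 (-) EX@3 MEM@4 WB@5
I1 ld r5 <- r5: IF@2 ID@3 stall=0 (-) EX@4 MEM@5 WB@6
I2 add r1 <- r1,r1: IF@3 ID@4 stall=1 (RAW on I0.r1 (WB@5)) EX@6 MEM@7 WB@8
I3 add r4 <- r4,r4: IF@4 ID@6 stall=0 (-) EX@7 MEM@8 WB@9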